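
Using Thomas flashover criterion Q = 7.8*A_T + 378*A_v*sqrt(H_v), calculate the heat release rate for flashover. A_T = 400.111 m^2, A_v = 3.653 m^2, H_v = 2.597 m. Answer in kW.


7.8*A_T = 3120.9
sqrt(H_v) = 1.6115
378*A_v*sqrt(H_v) = 2225.2
Q = 3120.9 + 2225.2 = 5346.1 kW

5346.1 kW


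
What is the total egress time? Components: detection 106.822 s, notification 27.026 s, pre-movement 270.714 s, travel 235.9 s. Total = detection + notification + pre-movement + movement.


Total = 106.822 + 27.026 + 270.714 + 235.9 = 640.462 s

640.462 s


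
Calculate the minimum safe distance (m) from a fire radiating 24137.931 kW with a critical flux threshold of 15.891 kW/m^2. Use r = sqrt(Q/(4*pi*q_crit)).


4*pi*q_crit = 199.69
Q/(4*pi*q_crit) = 120.88
r = sqrt(120.88) = 10.994 m

10.994 m


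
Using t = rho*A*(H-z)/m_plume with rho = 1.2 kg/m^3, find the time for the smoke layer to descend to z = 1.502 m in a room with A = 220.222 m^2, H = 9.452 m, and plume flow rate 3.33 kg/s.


H - z = 7.95 m
t = 1.2 * 220.222 * 7.95 / 3.33 = 630.91 s

630.91 s


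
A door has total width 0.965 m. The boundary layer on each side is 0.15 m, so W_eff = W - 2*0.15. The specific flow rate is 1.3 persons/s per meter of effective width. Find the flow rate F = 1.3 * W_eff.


W_eff = 0.965 - 0.30 = 0.665 m
F = 1.3 * 0.665 = 0.86450 persons/s

0.86450 persons/s


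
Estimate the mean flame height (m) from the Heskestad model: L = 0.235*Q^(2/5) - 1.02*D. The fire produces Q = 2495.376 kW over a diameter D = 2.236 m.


Q^(2/5) = 22.848
0.235 * Q^(2/5) = 5.3694
1.02 * D = 2.2807
L = 3.0886 m

3.0886 m


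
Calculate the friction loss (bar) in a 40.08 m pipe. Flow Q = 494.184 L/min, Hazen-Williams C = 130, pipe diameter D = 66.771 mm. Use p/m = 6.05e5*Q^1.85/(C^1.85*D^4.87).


Q^1.85 = 96315
C^1.85 = 8143.2
D^4.87 = 7.6868e+08
p/m = 0.0093092 bar/m
p_total = 0.0093092 * 40.08 = 0.37311 bar

0.37311 bar


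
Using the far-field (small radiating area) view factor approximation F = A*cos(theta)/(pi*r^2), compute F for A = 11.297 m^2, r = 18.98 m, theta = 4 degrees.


cos(4 deg) = 0.99756
pi*r^2 = 1131.7
F = 11.297 * 0.99756 / 1131.7 = 0.0099578

0.0099578


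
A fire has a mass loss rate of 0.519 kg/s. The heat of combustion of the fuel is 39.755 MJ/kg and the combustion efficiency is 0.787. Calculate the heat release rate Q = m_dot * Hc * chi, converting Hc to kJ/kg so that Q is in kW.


Hc = 39.755 MJ/kg = 39.755 * 1000 kJ/kg = 39755 kJ/kg
Q = 0.519 kg/s * 39755 kJ/kg * 0.787 = 16238 kW

16238 kW


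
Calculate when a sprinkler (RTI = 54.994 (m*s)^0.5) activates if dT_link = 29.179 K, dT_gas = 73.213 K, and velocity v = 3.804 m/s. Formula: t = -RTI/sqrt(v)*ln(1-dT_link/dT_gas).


dT_link/dT_gas = 0.39855
ln(1 - 0.39855) = -0.50841
t = -54.994 / sqrt(3.804) * -0.50841 = 14.335 s

14.335 s


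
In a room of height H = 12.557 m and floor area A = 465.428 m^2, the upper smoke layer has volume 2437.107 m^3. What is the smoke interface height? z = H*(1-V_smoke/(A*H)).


V/(A*H) = 0.41700
1 - 0.41700 = 0.58300
z = 12.557 * 0.58300 = 7.3207 m

7.3207 m


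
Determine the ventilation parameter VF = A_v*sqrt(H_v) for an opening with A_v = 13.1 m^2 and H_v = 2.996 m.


sqrt(H_v) = 1.7309
VF = 13.1 * 1.7309 = 22.675 m^(5/2)

22.675 m^(5/2)


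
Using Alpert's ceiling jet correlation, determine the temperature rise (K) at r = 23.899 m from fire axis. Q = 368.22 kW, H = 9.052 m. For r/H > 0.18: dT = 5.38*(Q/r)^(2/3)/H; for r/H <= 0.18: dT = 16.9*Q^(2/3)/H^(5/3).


r/H = 23.899 / 9.052 = 2.6402
r/H > 0.18, so dT = 5.38*(Q/r)^(2/3)/H
Q/r = 15.407
(Q/r)^(2/3) = 6.1918
dT = 5.38 * 6.1918 / 9.052 = 3.6801 K

3.6801 K


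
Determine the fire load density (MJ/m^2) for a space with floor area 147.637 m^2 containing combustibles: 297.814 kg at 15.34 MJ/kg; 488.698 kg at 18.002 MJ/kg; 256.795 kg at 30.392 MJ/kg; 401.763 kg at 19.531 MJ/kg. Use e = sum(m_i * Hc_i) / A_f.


Total energy = 297.814*15.34 + 488.698*18.002 + 256.795*30.392 + 401.763*19.531
= 4568.467 + 8797.541 + 7804.514 + 7846.833
= 29017.35 MJ
e = 29017.35 / 147.637 = 196.55 MJ/m^2

196.55 MJ/m^2


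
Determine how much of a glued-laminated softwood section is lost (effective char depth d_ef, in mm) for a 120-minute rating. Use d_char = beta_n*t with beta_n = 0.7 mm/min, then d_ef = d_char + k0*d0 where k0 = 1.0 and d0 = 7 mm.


d_char = 0.7 * 120 = 84 mm
d_ef = 84 + 1.0*7 = 91 mm

91 mm


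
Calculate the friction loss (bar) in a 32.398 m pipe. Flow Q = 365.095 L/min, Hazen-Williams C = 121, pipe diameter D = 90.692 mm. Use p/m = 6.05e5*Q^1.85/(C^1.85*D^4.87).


Q^1.85 = 55011
C^1.85 = 7131.0
D^4.87 = 3.4148e+09
p/m = 0.0013668 bar/m
p_total = 0.0013668 * 32.398 = 0.044280 bar

0.044280 bar


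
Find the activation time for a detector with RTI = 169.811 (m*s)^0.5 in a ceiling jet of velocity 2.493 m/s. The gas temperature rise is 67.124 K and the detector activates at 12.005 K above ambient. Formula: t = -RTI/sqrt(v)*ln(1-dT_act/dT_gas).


dT_act/dT_gas = 0.17885
ln(1 - 0.17885) = -0.19705
t = -169.811 / sqrt(2.493) * -0.19705 = 21.192 s

21.192 s


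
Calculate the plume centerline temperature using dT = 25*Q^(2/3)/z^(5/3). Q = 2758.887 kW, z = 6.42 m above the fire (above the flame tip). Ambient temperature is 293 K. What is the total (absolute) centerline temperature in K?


Q^(2/3) = 196.71
z^(5/3) = 22.176
dT = 25 * 196.71 / 22.176 = 221.75 K
T = 293 + 221.75 = 514.75 K

514.75 K


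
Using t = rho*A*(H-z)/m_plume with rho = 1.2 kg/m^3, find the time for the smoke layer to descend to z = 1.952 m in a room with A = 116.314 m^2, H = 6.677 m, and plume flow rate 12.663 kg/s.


H - z = 4.725 m
t = 1.2 * 116.314 * 4.725 / 12.663 = 52.081 s

52.081 s


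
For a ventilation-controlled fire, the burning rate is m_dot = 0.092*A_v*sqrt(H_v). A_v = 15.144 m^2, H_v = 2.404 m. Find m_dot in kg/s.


sqrt(H_v) = 1.5505
m_dot = 0.092 * 15.144 * 1.5505 = 2.1602 kg/s

2.1602 kg/s


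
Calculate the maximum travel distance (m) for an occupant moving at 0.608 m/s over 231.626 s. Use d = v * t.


d = 0.608 * 231.626 = 140.83 m

140.83 m


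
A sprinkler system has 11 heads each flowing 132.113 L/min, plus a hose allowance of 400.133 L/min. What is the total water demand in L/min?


Sprinkler demand = 11 * 132.113 = 1453.243 L/min
Total = 1453.243 + 400.133 = 1853.376 L/min

1853.376 L/min


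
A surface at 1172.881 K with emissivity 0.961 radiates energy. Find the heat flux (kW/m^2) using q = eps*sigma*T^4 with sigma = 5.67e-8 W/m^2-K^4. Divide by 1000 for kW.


T^4 = 1.8924e+12
q = 0.961 * 5.67e-8 * 1.8924e+12 / 1000 = 103.12 kW/m^2

103.12 kW/m^2


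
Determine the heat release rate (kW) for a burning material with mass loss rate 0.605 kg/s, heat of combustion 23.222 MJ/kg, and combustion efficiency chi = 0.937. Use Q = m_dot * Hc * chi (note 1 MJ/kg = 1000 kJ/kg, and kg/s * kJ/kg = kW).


Hc = 23.222 MJ/kg = 23.222 * 1000 kJ/kg = 23222 kJ/kg
Q = 0.605 kg/s * 23222 kJ/kg * 0.937 = 13164 kW

13164 kW


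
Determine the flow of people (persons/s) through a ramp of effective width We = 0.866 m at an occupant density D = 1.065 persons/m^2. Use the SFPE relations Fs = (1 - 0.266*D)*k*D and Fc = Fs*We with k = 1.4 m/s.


1 - 0.266*D = 1 - 0.266*1.065 = 0.71671
Fs = 0.71671 * 1.4 * 1.065 = 1.0686 persons/(s*m)
Fc = 1.0686 * 0.866 = 0.92542 persons/s

0.92542 persons/s


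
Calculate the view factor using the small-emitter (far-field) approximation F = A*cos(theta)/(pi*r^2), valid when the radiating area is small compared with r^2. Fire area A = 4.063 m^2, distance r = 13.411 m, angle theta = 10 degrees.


cos(10 deg) = 0.98481
pi*r^2 = 565.03
F = 4.063 * 0.98481 / 565.03 = 0.0070815

0.0070815


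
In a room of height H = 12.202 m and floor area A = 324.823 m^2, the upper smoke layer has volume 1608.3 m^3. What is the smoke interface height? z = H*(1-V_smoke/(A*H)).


V/(A*H) = 0.40578
1 - 0.40578 = 0.59422
z = 12.202 * 0.59422 = 7.2507 m

7.2507 m


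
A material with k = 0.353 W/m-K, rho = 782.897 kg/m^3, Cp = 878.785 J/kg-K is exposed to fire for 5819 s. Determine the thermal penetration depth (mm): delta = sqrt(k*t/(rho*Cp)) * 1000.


alpha = 0.353 / (782.897 * 878.785) = 5.1308e-07 m^2/s
alpha * t = 0.0029856
delta = sqrt(0.0029856) * 1000 = 54.641 mm

54.641 mm


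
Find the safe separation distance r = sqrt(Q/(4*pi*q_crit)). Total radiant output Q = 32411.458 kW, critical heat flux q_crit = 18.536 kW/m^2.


4*pi*q_crit = 232.93
Q/(4*pi*q_crit) = 139.15
r = sqrt(139.15) = 11.796 m

11.796 m


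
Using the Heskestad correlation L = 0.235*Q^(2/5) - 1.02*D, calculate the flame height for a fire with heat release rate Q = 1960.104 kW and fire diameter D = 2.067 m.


Q^(2/5) = 20.745
0.235 * Q^(2/5) = 4.8751
1.02 * D = 2.1083
L = 2.7667 m

2.7667 m


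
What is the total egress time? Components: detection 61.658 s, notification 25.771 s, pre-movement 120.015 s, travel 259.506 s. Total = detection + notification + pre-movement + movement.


Total = 61.658 + 25.771 + 120.015 + 259.506 = 466.95 s

466.95 s


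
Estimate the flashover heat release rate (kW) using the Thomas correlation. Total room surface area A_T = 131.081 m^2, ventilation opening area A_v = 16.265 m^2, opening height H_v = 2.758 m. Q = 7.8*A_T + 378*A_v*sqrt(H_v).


7.8*A_T = 1022.4
sqrt(H_v) = 1.6607
378*A_v*sqrt(H_v) = 10210
Q = 1022.4 + 10210 = 11233 kW

11233 kW


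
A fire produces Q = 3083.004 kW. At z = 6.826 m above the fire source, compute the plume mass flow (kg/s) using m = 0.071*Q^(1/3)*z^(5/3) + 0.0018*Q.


Q^(1/3) = 14.554
z^(5/3) = 24.563
First term = 0.071 * 14.554 * 24.563 = 25.382
Second term = 0.0018 * 3083.004 = 5.5494
m = 30.931 kg/s

30.931 kg/s


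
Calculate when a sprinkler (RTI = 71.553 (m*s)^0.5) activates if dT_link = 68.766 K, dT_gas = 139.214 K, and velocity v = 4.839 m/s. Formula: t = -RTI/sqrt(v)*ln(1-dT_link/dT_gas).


dT_link/dT_gas = 0.49396
ln(1 - 0.49396) = -0.68114
t = -71.553 / sqrt(4.839) * -0.68114 = 22.156 s

22.156 s


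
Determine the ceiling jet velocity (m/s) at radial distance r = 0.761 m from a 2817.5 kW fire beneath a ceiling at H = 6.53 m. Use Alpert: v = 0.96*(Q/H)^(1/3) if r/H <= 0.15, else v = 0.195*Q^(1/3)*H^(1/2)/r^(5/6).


r/H = 0.761 / 6.53 = 0.11654
r/H <= 0.15, so v = 0.96*(Q/H)^(1/3)
Q/H = 431.47
(Q/H)^(1/3) = 7.5564
v = 0.96 * 7.5564 = 7.2542 m/s

7.2542 m/s


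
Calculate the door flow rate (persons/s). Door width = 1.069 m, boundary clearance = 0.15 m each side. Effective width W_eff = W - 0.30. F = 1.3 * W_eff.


W_eff = 1.069 - 0.30 = 0.769 m
F = 1.3 * 0.769 = 0.99970 persons/s

0.99970 persons/s


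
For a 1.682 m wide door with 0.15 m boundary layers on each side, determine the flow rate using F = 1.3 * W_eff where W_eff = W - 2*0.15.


W_eff = 1.682 - 0.30 = 1.382 m
F = 1.3 * 1.382 = 1.7966 persons/s

1.7966 persons/s


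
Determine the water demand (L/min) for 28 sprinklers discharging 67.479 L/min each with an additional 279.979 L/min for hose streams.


Sprinkler demand = 28 * 67.479 = 1889.412 L/min
Total = 1889.412 + 279.979 = 2169.391 L/min

2169.391 L/min


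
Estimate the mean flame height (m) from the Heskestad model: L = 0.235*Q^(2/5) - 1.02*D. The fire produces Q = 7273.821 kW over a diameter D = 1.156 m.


Q^(2/5) = 35.051
0.235 * Q^(2/5) = 8.2371
1.02 * D = 1.1791
L = 7.0580 m

7.0580 m


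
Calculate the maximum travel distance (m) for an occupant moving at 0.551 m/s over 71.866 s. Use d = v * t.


d = 0.551 * 71.866 = 39.598 m

39.598 m


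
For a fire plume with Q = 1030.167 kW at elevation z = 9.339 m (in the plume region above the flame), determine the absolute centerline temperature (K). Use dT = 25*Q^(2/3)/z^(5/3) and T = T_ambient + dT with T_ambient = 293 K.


Q^(2/3) = 102.00
z^(5/3) = 41.416
dT = 25 * 102.00 / 41.416 = 61.571 K
T = 293 + 61.571 = 354.57 K

354.57 K


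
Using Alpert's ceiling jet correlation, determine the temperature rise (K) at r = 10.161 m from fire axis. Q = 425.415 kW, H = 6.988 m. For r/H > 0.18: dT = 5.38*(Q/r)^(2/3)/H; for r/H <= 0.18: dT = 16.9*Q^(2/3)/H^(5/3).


r/H = 10.161 / 6.988 = 1.4541
r/H > 0.18, so dT = 5.38*(Q/r)^(2/3)/H
Q/r = 41.867
(Q/r)^(2/3) = 12.057
dT = 5.38 * 12.057 / 6.988 = 9.2828 K

9.2828 K


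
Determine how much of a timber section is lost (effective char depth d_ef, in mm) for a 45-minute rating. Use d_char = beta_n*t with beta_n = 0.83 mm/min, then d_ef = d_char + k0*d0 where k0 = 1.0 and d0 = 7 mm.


d_char = 0.83 * 45 = 37.35 mm
d_ef = 37.35 + 1.0*7 = 44.35 mm

44.35 mm


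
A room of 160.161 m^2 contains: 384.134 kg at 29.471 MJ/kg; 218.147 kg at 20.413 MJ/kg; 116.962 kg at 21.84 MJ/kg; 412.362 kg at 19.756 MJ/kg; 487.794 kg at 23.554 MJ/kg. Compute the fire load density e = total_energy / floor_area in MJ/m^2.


Total energy = 384.134*29.471 + 218.147*20.413 + 116.962*21.84 + 412.362*19.756 + 487.794*23.554
= 11320.81 + 4453.035 + 2554.450 + 8146.624 + 11489.50
= 37964.42 MJ
e = 37964.42 / 160.161 = 237.04 MJ/m^2

237.04 MJ/m^2


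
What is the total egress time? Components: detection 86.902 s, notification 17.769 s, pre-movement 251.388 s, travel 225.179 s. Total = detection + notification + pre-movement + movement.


Total = 86.902 + 17.769 + 251.388 + 225.179 = 581.238 s

581.238 s


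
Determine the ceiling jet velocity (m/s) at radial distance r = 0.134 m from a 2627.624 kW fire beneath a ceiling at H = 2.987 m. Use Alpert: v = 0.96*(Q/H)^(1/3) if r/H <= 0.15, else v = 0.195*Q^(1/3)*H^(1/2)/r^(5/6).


r/H = 0.134 / 2.987 = 0.044861
r/H <= 0.15, so v = 0.96*(Q/H)^(1/3)
Q/H = 879.69
(Q/H)^(1/3) = 9.5817
v = 0.96 * 9.5817 = 9.1984 m/s

9.1984 m/s


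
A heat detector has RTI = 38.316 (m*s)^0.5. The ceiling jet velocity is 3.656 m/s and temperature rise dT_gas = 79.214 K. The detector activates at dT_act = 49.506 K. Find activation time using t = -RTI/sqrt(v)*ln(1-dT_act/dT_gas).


dT_act/dT_gas = 0.62497
ln(1 - 0.62497) = -0.98074
t = -38.316 / sqrt(3.656) * -0.98074 = 19.653 s

19.653 s


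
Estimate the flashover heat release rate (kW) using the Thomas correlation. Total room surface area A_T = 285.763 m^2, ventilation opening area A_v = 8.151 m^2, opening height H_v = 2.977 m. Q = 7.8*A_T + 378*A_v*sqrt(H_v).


7.8*A_T = 2229.0
sqrt(H_v) = 1.7254
378*A_v*sqrt(H_v) = 5316.1
Q = 2229.0 + 5316.1 = 7545.0 kW

7545.0 kW


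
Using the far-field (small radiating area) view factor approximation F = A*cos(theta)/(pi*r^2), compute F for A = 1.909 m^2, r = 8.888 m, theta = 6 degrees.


cos(6 deg) = 0.99452
pi*r^2 = 248.17
F = 1.909 * 0.99452 / 248.17 = 0.0076500

0.0076500


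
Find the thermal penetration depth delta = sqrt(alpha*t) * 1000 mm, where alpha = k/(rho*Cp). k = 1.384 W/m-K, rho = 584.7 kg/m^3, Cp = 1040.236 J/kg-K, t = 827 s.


alpha = 1.384 / (584.7 * 1040.236) = 2.2755e-06 m^2/s
alpha * t = 0.0018818
delta = sqrt(0.0018818) * 1000 = 43.380 mm

43.380 mm


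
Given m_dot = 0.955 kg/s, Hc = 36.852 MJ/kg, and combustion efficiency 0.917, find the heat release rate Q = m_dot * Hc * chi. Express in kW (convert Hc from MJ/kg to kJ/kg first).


Hc = 36.852 MJ/kg = 36.852 * 1000 kJ/kg = 36852 kJ/kg
Q = 0.955 kg/s * 36852 kJ/kg * 0.917 = 32273 kW

32273 kW


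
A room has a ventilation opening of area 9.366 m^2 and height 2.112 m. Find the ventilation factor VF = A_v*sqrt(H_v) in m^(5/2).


sqrt(H_v) = 1.4533
VF = 9.366 * 1.4533 = 13.611 m^(5/2)

13.611 m^(5/2)


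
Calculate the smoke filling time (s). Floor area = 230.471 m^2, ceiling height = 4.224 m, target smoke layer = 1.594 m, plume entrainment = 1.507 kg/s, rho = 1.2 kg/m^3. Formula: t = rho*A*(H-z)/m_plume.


H - z = 2.63 m
t = 1.2 * 230.471 * 2.63 / 1.507 = 482.66 s

482.66 s


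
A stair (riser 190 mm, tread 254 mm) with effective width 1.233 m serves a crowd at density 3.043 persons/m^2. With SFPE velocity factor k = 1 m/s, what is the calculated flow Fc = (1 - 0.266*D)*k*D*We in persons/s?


1 - 0.266*D = 1 - 0.266*3.043 = 0.19056
Fs = 0.19056 * 1 * 3.043 = 0.57988 persons/(s*m)
Fc = 0.57988 * 1.233 = 0.71499 persons/s

0.71499 persons/s


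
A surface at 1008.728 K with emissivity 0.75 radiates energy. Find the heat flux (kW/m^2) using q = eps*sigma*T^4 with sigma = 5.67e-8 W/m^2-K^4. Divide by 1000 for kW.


T^4 = 1.0354e+12
q = 0.75 * 5.67e-8 * 1.0354e+12 / 1000 = 44.029 kW/m^2

44.029 kW/m^2


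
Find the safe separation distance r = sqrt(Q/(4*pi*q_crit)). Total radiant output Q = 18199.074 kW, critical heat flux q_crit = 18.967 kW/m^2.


4*pi*q_crit = 238.35
Q/(4*pi*q_crit) = 76.356
r = sqrt(76.356) = 8.7382 m

8.7382 m


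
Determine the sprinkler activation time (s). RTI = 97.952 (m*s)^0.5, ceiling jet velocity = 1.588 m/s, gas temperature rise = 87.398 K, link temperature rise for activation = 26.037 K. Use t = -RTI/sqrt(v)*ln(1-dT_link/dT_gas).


dT_link/dT_gas = 0.29791
ln(1 - 0.29791) = -0.35370
t = -97.952 / sqrt(1.588) * -0.35370 = 27.493 s

27.493 s


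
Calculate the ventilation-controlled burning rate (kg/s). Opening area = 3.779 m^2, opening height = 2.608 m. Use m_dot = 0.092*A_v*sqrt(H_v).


sqrt(H_v) = 1.6149
m_dot = 0.092 * 3.779 * 1.6149 = 0.56146 kg/s

0.56146 kg/s


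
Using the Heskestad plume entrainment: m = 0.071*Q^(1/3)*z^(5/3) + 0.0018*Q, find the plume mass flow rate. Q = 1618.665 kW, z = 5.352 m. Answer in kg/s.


Q^(1/3) = 11.741
z^(5/3) = 16.375
First term = 0.071 * 11.741 * 16.375 = 13.651
Second term = 0.0018 * 1618.665 = 2.9136
m = 16.565 kg/s

16.565 kg/s


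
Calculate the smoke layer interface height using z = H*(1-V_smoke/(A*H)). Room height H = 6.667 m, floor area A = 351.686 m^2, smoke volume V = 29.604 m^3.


V/(A*H) = 0.012626
1 - 0.012626 = 0.98737
z = 6.667 * 0.98737 = 6.5828 m

6.5828 m


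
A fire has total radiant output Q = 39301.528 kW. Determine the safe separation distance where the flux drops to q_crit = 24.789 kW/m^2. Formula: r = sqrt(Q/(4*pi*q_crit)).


4*pi*q_crit = 311.51
Q/(4*pi*q_crit) = 126.17
r = sqrt(126.17) = 11.232 m

11.232 m


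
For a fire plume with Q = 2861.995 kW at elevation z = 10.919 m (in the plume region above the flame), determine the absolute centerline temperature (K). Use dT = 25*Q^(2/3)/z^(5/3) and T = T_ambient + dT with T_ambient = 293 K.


Q^(2/3) = 201.58
z^(5/3) = 53.741
dT = 25 * 201.58 / 53.741 = 93.774 K
T = 293 + 93.774 = 386.77 K

386.77 K


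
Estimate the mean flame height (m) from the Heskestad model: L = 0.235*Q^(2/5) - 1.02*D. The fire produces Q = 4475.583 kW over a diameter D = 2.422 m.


Q^(2/5) = 28.863
0.235 * Q^(2/5) = 6.7828
1.02 * D = 2.4704
L = 4.3123 m

4.3123 m


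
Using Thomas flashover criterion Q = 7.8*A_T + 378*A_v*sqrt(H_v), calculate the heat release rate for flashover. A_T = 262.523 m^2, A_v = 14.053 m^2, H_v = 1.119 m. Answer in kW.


7.8*A_T = 2047.7
sqrt(H_v) = 1.0578
378*A_v*sqrt(H_v) = 5619.2
Q = 2047.7 + 5619.2 = 7666.9 kW

7666.9 kW


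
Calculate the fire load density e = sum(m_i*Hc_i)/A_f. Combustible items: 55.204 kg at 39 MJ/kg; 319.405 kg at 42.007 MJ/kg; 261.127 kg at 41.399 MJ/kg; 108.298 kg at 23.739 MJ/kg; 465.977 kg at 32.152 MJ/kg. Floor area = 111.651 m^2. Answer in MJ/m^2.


Total energy = 55.204*39 + 319.405*42.007 + 261.127*41.399 + 108.298*23.739 + 465.977*32.152
= 2152.956 + 13417.25 + 10810.40 + 2570.886 + 14982.09
= 43933.58 MJ
e = 43933.58 / 111.651 = 393.49 MJ/m^2

393.49 MJ/m^2


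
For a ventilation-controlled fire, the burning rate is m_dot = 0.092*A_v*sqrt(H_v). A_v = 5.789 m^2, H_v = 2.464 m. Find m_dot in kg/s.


sqrt(H_v) = 1.5697
m_dot = 0.092 * 5.789 * 1.5697 = 0.83601 kg/s

0.83601 kg/s


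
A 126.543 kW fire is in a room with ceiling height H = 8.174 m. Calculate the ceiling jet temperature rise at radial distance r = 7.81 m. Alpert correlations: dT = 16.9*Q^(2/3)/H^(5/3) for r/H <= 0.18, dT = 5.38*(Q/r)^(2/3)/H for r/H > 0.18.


r/H = 7.81 / 8.174 = 0.95547
r/H > 0.18, so dT = 5.38*(Q/r)^(2/3)/H
Q/r = 16.203
(Q/r)^(2/3) = 6.4031
dT = 5.38 * 6.4031 / 8.174 = 4.2144 K

4.2144 K


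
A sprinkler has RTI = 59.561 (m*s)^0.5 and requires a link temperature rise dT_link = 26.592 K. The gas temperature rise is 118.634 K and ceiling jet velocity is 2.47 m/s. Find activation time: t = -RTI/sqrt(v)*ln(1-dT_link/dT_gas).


dT_link/dT_gas = 0.22415
ln(1 - 0.22415) = -0.25380
t = -59.561 / sqrt(2.47) * -0.25380 = 9.6184 s

9.6184 s


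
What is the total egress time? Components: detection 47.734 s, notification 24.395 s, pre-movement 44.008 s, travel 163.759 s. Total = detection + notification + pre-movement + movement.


Total = 47.734 + 24.395 + 44.008 + 163.759 = 279.896 s

279.896 s


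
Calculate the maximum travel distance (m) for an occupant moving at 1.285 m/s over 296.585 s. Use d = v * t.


d = 1.285 * 296.585 = 381.11 m

381.11 m


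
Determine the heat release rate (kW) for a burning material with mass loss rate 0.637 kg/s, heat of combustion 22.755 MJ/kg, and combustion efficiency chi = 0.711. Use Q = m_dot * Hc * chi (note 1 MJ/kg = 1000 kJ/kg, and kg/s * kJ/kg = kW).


Hc = 22.755 MJ/kg = 22.755 * 1000 kJ/kg = 22755 kJ/kg
Q = 0.637 kg/s * 22755 kJ/kg * 0.711 = 10306 kW

10306 kW


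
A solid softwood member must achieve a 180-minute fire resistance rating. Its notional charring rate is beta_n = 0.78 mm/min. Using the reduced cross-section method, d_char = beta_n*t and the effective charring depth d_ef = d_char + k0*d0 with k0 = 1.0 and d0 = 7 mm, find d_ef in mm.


d_char = 0.78 * 180 = 140.4 mm
d_ef = 140.4 + 1.0*7 = 147.4 mm

147.4 mm


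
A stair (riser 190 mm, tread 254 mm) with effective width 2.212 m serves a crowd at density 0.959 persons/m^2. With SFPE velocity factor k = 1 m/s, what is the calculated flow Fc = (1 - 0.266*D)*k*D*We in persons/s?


1 - 0.266*D = 1 - 0.266*0.959 = 0.74491
Fs = 0.74491 * 1 * 0.959 = 0.71436 persons/(s*m)
Fc = 0.71436 * 2.212 = 1.5802 persons/s

1.5802 persons/s


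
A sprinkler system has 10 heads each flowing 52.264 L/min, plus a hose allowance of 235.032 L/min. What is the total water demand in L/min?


Sprinkler demand = 10 * 52.264 = 522.64 L/min
Total = 522.64 + 235.032 = 757.672 L/min

757.672 L/min


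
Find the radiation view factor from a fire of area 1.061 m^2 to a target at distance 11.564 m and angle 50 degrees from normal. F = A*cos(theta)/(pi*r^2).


cos(50 deg) = 0.64279
pi*r^2 = 420.11
F = 1.061 * 0.64279 / 420.11 = 0.0016234

0.0016234


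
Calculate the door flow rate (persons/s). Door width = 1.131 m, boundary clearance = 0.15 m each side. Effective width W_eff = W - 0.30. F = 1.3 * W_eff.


W_eff = 1.131 - 0.30 = 0.831 m
F = 1.3 * 0.831 = 1.0803 persons/s

1.0803 persons/s


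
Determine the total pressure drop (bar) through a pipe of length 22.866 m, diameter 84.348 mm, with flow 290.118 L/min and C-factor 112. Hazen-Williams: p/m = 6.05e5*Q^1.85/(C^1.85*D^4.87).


Q^1.85 = 35955
C^1.85 = 6180.9
D^4.87 = 2.3987e+09
p/m = 0.0014672 bar/m
p_total = 0.0014672 * 22.866 = 0.033548 bar

0.033548 bar


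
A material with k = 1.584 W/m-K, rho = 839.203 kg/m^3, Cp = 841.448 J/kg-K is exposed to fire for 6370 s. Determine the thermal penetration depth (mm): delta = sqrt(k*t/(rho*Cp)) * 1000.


alpha = 1.584 / (839.203 * 841.448) = 2.2432e-06 m^2/s
alpha * t = 0.014289
delta = sqrt(0.014289) * 1000 = 119.54 mm

119.54 mm


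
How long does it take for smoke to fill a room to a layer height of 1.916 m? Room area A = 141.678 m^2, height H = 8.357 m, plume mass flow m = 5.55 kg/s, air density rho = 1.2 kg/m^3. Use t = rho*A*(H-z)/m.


H - z = 6.441 m
t = 1.2 * 141.678 * 6.441 / 5.55 = 197.31 s

197.31 s


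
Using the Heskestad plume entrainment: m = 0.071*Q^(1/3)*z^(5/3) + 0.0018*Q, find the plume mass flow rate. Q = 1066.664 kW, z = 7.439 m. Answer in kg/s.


Q^(1/3) = 10.217
z^(5/3) = 28.348
First term = 0.071 * 10.217 * 28.348 = 20.565
Second term = 0.0018 * 1066.664 = 1.9200
m = 22.485 kg/s

22.485 kg/s


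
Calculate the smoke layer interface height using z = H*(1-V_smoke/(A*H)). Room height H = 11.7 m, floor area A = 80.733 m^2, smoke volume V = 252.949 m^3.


V/(A*H) = 0.26779
1 - 0.26779 = 0.73221
z = 11.7 * 0.73221 = 8.5668 m

8.5668 m


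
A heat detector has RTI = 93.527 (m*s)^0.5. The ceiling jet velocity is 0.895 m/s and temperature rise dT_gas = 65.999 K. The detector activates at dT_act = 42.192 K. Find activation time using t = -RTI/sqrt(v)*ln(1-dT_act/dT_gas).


dT_act/dT_gas = 0.63928
ln(1 - 0.63928) = -1.0197
t = -93.527 / sqrt(0.895) * -1.0197 = 100.80 s

100.80 s


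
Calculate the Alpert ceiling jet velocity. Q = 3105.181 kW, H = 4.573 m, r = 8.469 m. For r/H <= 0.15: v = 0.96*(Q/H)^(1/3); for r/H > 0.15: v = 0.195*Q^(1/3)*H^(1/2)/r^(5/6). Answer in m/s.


r/H = 8.469 / 4.573 = 1.8520
r/H > 0.15, so v = 0.195*Q^(1/3)*H^(1/2)/r^(5/6)
Q^(1/3) = 14.589
H^(1/2) = 2.1385
r^(5/6) = 5.9319
v = 0.195 * 14.589 * 2.1385 / 5.9319 = 1.0256 m/s

1.0256 m/s


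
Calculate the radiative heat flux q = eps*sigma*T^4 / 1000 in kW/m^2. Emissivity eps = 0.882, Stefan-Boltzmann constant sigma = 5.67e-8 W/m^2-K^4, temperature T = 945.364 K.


T^4 = 7.9872e+11
q = 0.882 * 5.67e-8 * 7.9872e+11 / 1000 = 39.944 kW/m^2

39.944 kW/m^2


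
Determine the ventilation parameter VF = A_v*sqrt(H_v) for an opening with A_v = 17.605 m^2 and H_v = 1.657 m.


sqrt(H_v) = 1.2872
VF = 17.605 * 1.2872 = 22.662 m^(5/2)

22.662 m^(5/2)


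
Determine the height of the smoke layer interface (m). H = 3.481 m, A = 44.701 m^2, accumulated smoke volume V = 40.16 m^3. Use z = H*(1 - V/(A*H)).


V/(A*H) = 0.25809
1 - 0.25809 = 0.74191
z = 3.481 * 0.74191 = 2.5826 m

2.5826 m


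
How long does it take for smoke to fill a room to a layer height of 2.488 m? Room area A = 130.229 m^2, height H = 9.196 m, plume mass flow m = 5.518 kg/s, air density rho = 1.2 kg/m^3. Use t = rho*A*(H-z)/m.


H - z = 6.708 m
t = 1.2 * 130.229 * 6.708 / 5.518 = 189.98 s

189.98 s


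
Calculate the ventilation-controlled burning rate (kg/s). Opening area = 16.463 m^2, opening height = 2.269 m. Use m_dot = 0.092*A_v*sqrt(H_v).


sqrt(H_v) = 1.5063
m_dot = 0.092 * 16.463 * 1.5063 = 2.2815 kg/s

2.2815 kg/s


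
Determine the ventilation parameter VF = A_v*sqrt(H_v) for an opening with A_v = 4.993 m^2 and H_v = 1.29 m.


sqrt(H_v) = 1.1358
VF = 4.993 * 1.1358 = 5.6710 m^(5/2)

5.6710 m^(5/2)


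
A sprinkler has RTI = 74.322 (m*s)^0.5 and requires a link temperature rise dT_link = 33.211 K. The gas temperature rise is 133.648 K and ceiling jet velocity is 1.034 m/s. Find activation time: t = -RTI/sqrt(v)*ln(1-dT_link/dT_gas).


dT_link/dT_gas = 0.24850
ln(1 - 0.24850) = -0.28568
t = -74.322 / sqrt(1.034) * -0.28568 = 20.880 s

20.880 s


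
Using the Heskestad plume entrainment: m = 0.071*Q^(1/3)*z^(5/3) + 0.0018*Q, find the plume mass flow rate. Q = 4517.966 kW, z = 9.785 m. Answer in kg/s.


Q^(1/3) = 16.532
z^(5/3) = 44.765
First term = 0.071 * 16.532 * 44.765 = 52.542
Second term = 0.0018 * 4517.966 = 8.1323
m = 60.674 kg/s

60.674 kg/s


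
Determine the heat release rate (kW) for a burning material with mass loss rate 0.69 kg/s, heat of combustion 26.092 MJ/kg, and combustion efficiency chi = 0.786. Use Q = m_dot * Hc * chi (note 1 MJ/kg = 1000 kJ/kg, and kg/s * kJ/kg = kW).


Hc = 26.092 MJ/kg = 26.092 * 1000 kJ/kg = 26092 kJ/kg
Q = 0.69 kg/s * 26092 kJ/kg * 0.786 = 14151 kW

14151 kW


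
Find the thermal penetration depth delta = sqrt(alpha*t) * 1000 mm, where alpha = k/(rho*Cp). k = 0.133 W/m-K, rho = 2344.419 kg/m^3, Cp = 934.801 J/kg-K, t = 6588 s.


alpha = 0.133 / (2344.419 * 934.801) = 6.0687e-08 m^2/s
alpha * t = 0.00039981
delta = sqrt(0.00039981) * 1000 = 19.995 mm

19.995 mm


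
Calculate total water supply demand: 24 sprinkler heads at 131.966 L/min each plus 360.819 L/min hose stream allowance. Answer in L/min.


Sprinkler demand = 24 * 131.966 = 3167.184 L/min
Total = 3167.184 + 360.819 = 3528.003 L/min

3528.003 L/min


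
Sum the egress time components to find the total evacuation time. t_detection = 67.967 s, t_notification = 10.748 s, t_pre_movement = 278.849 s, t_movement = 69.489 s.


Total = 67.967 + 10.748 + 278.849 + 69.489 = 427.053 s

427.053 s


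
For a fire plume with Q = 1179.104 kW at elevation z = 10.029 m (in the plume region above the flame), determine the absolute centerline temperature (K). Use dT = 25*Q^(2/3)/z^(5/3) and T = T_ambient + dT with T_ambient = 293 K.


Q^(2/3) = 111.61
z^(5/3) = 46.640
dT = 25 * 111.61 / 46.640 = 59.824 K
T = 293 + 59.824 = 352.82 K

352.82 K


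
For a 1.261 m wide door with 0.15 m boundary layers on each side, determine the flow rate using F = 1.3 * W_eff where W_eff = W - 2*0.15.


W_eff = 1.261 - 0.30 = 0.961 m
F = 1.3 * 0.961 = 1.2493 persons/s

1.2493 persons/s


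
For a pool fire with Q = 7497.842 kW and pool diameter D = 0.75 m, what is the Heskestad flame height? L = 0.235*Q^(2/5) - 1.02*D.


Q^(2/5) = 35.479
0.235 * Q^(2/5) = 8.3376
1.02 * D = 0.765
L = 7.5726 m

7.5726 m


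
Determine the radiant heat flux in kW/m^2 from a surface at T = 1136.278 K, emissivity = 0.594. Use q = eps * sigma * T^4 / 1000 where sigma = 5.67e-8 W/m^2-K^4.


T^4 = 1.6670e+12
q = 0.594 * 5.67e-8 * 1.6670e+12 / 1000 = 56.145 kW/m^2

56.145 kW/m^2


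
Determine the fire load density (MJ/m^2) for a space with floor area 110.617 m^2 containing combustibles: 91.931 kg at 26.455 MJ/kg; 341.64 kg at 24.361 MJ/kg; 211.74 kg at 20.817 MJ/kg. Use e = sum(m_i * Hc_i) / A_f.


Total energy = 91.931*26.455 + 341.64*24.361 + 211.74*20.817
= 2432.035 + 8322.692 + 4407.792
= 15162.52 MJ
e = 15162.52 / 110.617 = 137.07 MJ/m^2

137.07 MJ/m^2


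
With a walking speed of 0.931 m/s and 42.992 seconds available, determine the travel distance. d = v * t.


d = 0.931 * 42.992 = 40.026 m

40.026 m


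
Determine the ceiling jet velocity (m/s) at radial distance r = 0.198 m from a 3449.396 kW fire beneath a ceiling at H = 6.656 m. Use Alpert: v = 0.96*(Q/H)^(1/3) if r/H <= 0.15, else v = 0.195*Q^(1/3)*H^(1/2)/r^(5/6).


r/H = 0.198 / 6.656 = 0.029748
r/H <= 0.15, so v = 0.96*(Q/H)^(1/3)
Q/H = 518.24
(Q/H)^(1/3) = 8.0324
v = 0.96 * 8.0324 = 7.7111 m/s

7.7111 m/s


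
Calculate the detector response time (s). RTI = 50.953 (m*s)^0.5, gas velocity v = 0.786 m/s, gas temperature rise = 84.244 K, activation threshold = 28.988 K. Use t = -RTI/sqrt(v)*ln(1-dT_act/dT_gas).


dT_act/dT_gas = 0.34410
ln(1 - 0.34410) = -0.42174
t = -50.953 / sqrt(0.786) * -0.42174 = 24.238 s

24.238 s


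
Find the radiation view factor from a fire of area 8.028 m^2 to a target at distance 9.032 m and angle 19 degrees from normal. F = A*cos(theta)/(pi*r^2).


cos(19 deg) = 0.94552
pi*r^2 = 256.28
F = 8.028 * 0.94552 / 256.28 = 0.029618

0.029618


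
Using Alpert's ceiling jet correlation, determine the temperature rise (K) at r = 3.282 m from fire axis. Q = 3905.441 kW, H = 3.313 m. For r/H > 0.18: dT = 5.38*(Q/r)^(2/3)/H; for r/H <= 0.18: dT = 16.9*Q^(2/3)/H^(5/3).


r/H = 3.282 / 3.313 = 0.99064
r/H > 0.18, so dT = 5.38*(Q/r)^(2/3)/H
Q/r = 1190.0
(Q/r)^(2/3) = 112.29
dT = 5.38 * 112.29 / 3.313 = 182.35 K

182.35 K


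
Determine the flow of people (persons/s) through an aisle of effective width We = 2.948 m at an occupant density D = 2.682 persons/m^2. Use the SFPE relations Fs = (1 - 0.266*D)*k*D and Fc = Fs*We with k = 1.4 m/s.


1 - 0.266*D = 1 - 0.266*2.682 = 0.28659
Fs = 0.28659 * 1.4 * 2.682 = 1.0761 persons/(s*m)
Fc = 1.0761 * 2.948 = 3.1723 persons/s

3.1723 persons/s


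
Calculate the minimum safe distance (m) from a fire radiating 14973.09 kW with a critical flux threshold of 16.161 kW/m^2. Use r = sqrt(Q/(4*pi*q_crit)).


4*pi*q_crit = 203.09
Q/(4*pi*q_crit) = 73.728
r = sqrt(73.728) = 8.5865 m

8.5865 m


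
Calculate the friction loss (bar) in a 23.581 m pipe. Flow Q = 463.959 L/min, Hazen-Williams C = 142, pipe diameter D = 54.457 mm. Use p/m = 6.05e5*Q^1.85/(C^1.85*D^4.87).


Q^1.85 = 85701
C^1.85 = 9588.1
D^4.87 = 2.8483e+08
p/m = 0.018986 bar/m
p_total = 0.018986 * 23.581 = 0.44770 bar

0.44770 bar


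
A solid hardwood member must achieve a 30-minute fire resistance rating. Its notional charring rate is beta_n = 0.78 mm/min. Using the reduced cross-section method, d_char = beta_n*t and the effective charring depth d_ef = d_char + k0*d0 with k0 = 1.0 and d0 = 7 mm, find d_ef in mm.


d_char = 0.78 * 30 = 23.4 mm
d_ef = 23.4 + 1.0*7 = 30.4 mm

30.4 mm


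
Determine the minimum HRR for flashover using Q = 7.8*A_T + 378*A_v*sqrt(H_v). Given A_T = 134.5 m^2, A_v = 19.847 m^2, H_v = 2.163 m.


7.8*A_T = 1049.1
sqrt(H_v) = 1.4707
378*A_v*sqrt(H_v) = 11034
Q = 1049.1 + 11034 = 12083 kW

12083 kW


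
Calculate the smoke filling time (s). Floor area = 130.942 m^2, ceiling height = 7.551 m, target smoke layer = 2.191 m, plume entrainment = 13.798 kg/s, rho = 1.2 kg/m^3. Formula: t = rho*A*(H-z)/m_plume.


H - z = 5.36 m
t = 1.2 * 130.942 * 5.36 / 13.798 = 61.039 s

61.039 s


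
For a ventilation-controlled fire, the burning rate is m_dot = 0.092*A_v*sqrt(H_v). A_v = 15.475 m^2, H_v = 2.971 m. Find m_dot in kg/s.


sqrt(H_v) = 1.7237
m_dot = 0.092 * 15.475 * 1.7237 = 2.4540 kg/s

2.4540 kg/s


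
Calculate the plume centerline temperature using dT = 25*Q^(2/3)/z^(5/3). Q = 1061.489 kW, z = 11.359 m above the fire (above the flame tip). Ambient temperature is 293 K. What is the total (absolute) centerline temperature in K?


Q^(2/3) = 104.06
z^(5/3) = 57.398
dT = 25 * 104.06 / 57.398 = 45.323 K
T = 293 + 45.323 = 338.32 K

338.32 K


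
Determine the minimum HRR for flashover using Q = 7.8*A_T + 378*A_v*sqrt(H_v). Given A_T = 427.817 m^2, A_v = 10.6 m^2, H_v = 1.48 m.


7.8*A_T = 3337.0
sqrt(H_v) = 1.2166
378*A_v*sqrt(H_v) = 4874.5
Q = 3337.0 + 4874.5 = 8211.5 kW

8211.5 kW


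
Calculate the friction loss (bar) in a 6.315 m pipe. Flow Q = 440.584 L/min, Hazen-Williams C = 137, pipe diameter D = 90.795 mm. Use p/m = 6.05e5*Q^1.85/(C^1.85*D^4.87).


Q^1.85 = 77885
C^1.85 = 8972.9
D^4.87 = 3.4337e+09
p/m = 0.0015294 bar/m
p_total = 0.0015294 * 6.315 = 0.0096580 bar

0.0096580 bar


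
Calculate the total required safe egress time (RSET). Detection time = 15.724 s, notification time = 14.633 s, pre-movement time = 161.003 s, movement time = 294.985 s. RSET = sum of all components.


Total = 15.724 + 14.633 + 161.003 + 294.985 = 486.345 s

486.345 s


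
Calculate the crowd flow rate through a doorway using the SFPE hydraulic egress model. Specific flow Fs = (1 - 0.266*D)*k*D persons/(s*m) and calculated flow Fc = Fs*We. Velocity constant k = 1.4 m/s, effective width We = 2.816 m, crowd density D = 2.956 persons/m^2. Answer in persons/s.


1 - 0.266*D = 1 - 0.266*2.956 = 0.21370
Fs = 0.21370 * 1.4 * 2.956 = 0.88439 persons/(s*m)
Fc = 0.88439 * 2.816 = 2.4904 persons/s

2.4904 persons/s


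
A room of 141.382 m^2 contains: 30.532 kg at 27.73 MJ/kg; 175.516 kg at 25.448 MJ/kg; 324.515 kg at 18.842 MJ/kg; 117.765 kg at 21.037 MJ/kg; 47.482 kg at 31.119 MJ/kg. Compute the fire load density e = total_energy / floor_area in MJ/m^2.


Total energy = 30.532*27.73 + 175.516*25.448 + 324.515*18.842 + 117.765*21.037 + 47.482*31.119
= 846.6524 + 4466.531 + 6114.512 + 2477.422 + 1477.592
= 15382.71 MJ
e = 15382.71 / 141.382 = 108.80 MJ/m^2

108.80 MJ/m^2


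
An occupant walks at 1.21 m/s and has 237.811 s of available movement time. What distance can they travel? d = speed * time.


d = 1.21 * 237.811 = 287.75 m

287.75 m


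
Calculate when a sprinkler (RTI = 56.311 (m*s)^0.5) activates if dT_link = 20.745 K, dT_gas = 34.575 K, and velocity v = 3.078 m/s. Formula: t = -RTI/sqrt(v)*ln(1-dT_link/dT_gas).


dT_link/dT_gas = 0.6
ln(1 - 0.6) = -0.91629
t = -56.311 / sqrt(3.078) * -0.91629 = 29.410 s

29.410 s


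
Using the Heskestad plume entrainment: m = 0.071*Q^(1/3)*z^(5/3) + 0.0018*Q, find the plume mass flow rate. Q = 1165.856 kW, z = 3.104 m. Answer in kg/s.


Q^(1/3) = 10.525
z^(5/3) = 6.6049
First term = 0.071 * 10.525 * 6.6049 = 4.9356
Second term = 0.0018 * 1165.856 = 2.0985
m = 7.0342 kg/s

7.0342 kg/s


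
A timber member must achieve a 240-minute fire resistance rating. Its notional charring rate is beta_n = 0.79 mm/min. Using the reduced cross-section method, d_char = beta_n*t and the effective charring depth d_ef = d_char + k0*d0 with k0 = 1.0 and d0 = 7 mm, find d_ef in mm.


d_char = 0.79 * 240 = 189.6 mm
d_ef = 189.6 + 1.0*7 = 196.6 mm

196.6 mm


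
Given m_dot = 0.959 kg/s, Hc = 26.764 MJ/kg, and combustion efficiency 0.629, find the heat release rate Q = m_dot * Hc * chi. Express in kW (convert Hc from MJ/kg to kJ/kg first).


Hc = 26.764 MJ/kg = 26.764 * 1000 kJ/kg = 26764 kJ/kg
Q = 0.959 kg/s * 26764 kJ/kg * 0.629 = 16144 kW

16144 kW


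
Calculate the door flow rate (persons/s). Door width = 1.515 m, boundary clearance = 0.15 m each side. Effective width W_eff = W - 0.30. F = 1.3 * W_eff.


W_eff = 1.515 - 0.30 = 1.215 m
F = 1.3 * 1.215 = 1.5795 persons/s

1.5795 persons/s


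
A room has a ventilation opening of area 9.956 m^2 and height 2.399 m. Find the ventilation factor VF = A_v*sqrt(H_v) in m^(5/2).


sqrt(H_v) = 1.5489
VF = 9.956 * 1.5489 = 15.421 m^(5/2)

15.421 m^(5/2)


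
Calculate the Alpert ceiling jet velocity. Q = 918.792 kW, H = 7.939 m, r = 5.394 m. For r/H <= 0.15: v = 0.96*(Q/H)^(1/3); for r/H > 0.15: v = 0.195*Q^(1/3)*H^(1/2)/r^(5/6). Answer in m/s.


r/H = 5.394 / 7.939 = 0.67943
r/H > 0.15, so v = 0.195*Q^(1/3)*H^(1/2)/r^(5/6)
Q^(1/3) = 9.7216
H^(1/2) = 2.8176
r^(5/6) = 4.0731
v = 0.195 * 9.7216 * 2.8176 / 4.0731 = 1.3114 m/s

1.3114 m/s


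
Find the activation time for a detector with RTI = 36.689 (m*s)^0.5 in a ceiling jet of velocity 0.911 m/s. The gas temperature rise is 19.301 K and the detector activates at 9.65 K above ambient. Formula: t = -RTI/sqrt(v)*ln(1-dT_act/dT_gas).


dT_act/dT_gas = 0.49997
ln(1 - 0.49997) = -0.69310
t = -36.689 / sqrt(0.911) * -0.69310 = 26.642 s

26.642 s


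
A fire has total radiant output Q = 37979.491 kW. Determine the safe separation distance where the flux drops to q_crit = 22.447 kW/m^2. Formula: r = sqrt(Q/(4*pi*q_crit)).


4*pi*q_crit = 282.08
Q/(4*pi*q_crit) = 134.64
r = sqrt(134.64) = 11.604 m

11.604 m


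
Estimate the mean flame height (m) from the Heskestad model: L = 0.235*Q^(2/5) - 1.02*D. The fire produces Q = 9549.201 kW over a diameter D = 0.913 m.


Q^(2/5) = 39.083
0.235 * Q^(2/5) = 9.1845
1.02 * D = 0.93126
L = 8.2532 m

8.2532 m


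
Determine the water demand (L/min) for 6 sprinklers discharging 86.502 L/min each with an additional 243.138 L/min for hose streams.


Sprinkler demand = 6 * 86.502 = 519.012 L/min
Total = 519.012 + 243.138 = 762.15 L/min

762.15 L/min


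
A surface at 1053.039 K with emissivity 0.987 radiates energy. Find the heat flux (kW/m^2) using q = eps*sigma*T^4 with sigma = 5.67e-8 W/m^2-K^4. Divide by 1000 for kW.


T^4 = 1.2296e+12
q = 0.987 * 5.67e-8 * 1.2296e+12 / 1000 = 68.814 kW/m^2

68.814 kW/m^2


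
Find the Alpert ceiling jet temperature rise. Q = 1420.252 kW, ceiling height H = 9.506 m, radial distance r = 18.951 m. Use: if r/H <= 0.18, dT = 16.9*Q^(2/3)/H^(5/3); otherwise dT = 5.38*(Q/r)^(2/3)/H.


r/H = 18.951 / 9.506 = 1.9936
r/H > 0.18, so dT = 5.38*(Q/r)^(2/3)/H
Q/r = 74.943
(Q/r)^(2/3) = 17.776
dT = 5.38 * 17.776 / 9.506 = 10.060 K

10.060 K


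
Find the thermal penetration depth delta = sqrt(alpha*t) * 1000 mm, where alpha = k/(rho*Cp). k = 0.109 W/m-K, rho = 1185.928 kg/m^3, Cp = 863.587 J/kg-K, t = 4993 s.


alpha = 0.109 / (1185.928 * 863.587) = 1.0643e-07 m^2/s
alpha * t = 0.00053140
delta = sqrt(0.00053140) * 1000 = 23.052 mm

23.052 mm


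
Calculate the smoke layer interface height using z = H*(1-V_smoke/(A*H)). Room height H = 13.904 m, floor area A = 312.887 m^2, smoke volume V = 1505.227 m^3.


V/(A*H) = 0.34600
1 - 0.34600 = 0.65400
z = 13.904 * 0.65400 = 9.0932 m

9.0932 m
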